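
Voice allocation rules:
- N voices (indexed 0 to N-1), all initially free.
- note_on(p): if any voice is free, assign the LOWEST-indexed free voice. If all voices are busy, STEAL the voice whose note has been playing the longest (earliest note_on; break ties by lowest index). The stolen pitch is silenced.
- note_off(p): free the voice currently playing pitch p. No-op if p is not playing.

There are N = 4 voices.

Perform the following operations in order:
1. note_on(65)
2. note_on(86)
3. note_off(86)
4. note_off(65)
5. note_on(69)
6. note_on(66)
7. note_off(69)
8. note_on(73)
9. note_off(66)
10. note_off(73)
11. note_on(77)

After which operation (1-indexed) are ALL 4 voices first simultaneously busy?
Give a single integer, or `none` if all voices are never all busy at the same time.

Op 1: note_on(65): voice 0 is free -> assigned | voices=[65 - - -]
Op 2: note_on(86): voice 1 is free -> assigned | voices=[65 86 - -]
Op 3: note_off(86): free voice 1 | voices=[65 - - -]
Op 4: note_off(65): free voice 0 | voices=[- - - -]
Op 5: note_on(69): voice 0 is free -> assigned | voices=[69 - - -]
Op 6: note_on(66): voice 1 is free -> assigned | voices=[69 66 - -]
Op 7: note_off(69): free voice 0 | voices=[- 66 - -]
Op 8: note_on(73): voice 0 is free -> assigned | voices=[73 66 - -]
Op 9: note_off(66): free voice 1 | voices=[73 - - -]
Op 10: note_off(73): free voice 0 | voices=[- - - -]
Op 11: note_on(77): voice 0 is free -> assigned | voices=[77 - - -]

Answer: none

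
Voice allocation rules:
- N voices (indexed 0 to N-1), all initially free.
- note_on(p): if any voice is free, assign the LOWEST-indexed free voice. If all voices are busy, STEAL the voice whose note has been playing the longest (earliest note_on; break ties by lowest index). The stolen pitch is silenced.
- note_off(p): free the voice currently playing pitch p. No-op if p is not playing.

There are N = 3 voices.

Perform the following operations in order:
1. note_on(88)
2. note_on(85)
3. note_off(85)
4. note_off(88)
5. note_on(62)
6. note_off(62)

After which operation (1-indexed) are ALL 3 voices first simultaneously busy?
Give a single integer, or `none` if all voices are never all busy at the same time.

Op 1: note_on(88): voice 0 is free -> assigned | voices=[88 - -]
Op 2: note_on(85): voice 1 is free -> assigned | voices=[88 85 -]
Op 3: note_off(85): free voice 1 | voices=[88 - -]
Op 4: note_off(88): free voice 0 | voices=[- - -]
Op 5: note_on(62): voice 0 is free -> assigned | voices=[62 - -]
Op 6: note_off(62): free voice 0 | voices=[- - -]

Answer: none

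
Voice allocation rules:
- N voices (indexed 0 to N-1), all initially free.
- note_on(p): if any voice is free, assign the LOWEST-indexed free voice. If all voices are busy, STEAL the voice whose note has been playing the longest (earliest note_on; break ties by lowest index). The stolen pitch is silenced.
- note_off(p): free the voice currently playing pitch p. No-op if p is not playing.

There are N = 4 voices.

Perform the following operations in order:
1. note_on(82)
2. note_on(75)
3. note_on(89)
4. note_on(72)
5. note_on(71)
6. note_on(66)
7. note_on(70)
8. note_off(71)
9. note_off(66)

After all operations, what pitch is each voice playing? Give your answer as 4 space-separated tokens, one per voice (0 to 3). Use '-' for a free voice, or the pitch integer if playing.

Answer: - - 70 72

Derivation:
Op 1: note_on(82): voice 0 is free -> assigned | voices=[82 - - -]
Op 2: note_on(75): voice 1 is free -> assigned | voices=[82 75 - -]
Op 3: note_on(89): voice 2 is free -> assigned | voices=[82 75 89 -]
Op 4: note_on(72): voice 3 is free -> assigned | voices=[82 75 89 72]
Op 5: note_on(71): all voices busy, STEAL voice 0 (pitch 82, oldest) -> assign | voices=[71 75 89 72]
Op 6: note_on(66): all voices busy, STEAL voice 1 (pitch 75, oldest) -> assign | voices=[71 66 89 72]
Op 7: note_on(70): all voices busy, STEAL voice 2 (pitch 89, oldest) -> assign | voices=[71 66 70 72]
Op 8: note_off(71): free voice 0 | voices=[- 66 70 72]
Op 9: note_off(66): free voice 1 | voices=[- - 70 72]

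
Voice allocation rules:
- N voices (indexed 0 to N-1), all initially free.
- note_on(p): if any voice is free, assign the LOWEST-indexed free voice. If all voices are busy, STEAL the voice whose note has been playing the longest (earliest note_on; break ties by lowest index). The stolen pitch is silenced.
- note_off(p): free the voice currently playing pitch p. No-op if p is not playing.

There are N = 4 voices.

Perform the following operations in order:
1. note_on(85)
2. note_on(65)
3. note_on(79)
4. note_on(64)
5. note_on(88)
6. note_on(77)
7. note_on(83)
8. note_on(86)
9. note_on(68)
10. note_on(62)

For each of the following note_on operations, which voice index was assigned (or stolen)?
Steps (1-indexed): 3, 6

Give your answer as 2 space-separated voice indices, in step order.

Answer: 2 1

Derivation:
Op 1: note_on(85): voice 0 is free -> assigned | voices=[85 - - -]
Op 2: note_on(65): voice 1 is free -> assigned | voices=[85 65 - -]
Op 3: note_on(79): voice 2 is free -> assigned | voices=[85 65 79 -]
Op 4: note_on(64): voice 3 is free -> assigned | voices=[85 65 79 64]
Op 5: note_on(88): all voices busy, STEAL voice 0 (pitch 85, oldest) -> assign | voices=[88 65 79 64]
Op 6: note_on(77): all voices busy, STEAL voice 1 (pitch 65, oldest) -> assign | voices=[88 77 79 64]
Op 7: note_on(83): all voices busy, STEAL voice 2 (pitch 79, oldest) -> assign | voices=[88 77 83 64]
Op 8: note_on(86): all voices busy, STEAL voice 3 (pitch 64, oldest) -> assign | voices=[88 77 83 86]
Op 9: note_on(68): all voices busy, STEAL voice 0 (pitch 88, oldest) -> assign | voices=[68 77 83 86]
Op 10: note_on(62): all voices busy, STEAL voice 1 (pitch 77, oldest) -> assign | voices=[68 62 83 86]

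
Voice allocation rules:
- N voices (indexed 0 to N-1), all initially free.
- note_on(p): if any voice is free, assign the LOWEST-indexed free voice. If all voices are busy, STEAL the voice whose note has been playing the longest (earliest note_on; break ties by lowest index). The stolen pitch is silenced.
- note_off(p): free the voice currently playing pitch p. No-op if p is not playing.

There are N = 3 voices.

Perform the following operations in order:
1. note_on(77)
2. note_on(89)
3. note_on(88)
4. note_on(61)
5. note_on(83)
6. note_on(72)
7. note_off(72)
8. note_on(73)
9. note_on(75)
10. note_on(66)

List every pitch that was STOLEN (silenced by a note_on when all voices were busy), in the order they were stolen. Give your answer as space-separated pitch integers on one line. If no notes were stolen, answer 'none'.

Op 1: note_on(77): voice 0 is free -> assigned | voices=[77 - -]
Op 2: note_on(89): voice 1 is free -> assigned | voices=[77 89 -]
Op 3: note_on(88): voice 2 is free -> assigned | voices=[77 89 88]
Op 4: note_on(61): all voices busy, STEAL voice 0 (pitch 77, oldest) -> assign | voices=[61 89 88]
Op 5: note_on(83): all voices busy, STEAL voice 1 (pitch 89, oldest) -> assign | voices=[61 83 88]
Op 6: note_on(72): all voices busy, STEAL voice 2 (pitch 88, oldest) -> assign | voices=[61 83 72]
Op 7: note_off(72): free voice 2 | voices=[61 83 -]
Op 8: note_on(73): voice 2 is free -> assigned | voices=[61 83 73]
Op 9: note_on(75): all voices busy, STEAL voice 0 (pitch 61, oldest) -> assign | voices=[75 83 73]
Op 10: note_on(66): all voices busy, STEAL voice 1 (pitch 83, oldest) -> assign | voices=[75 66 73]

Answer: 77 89 88 61 83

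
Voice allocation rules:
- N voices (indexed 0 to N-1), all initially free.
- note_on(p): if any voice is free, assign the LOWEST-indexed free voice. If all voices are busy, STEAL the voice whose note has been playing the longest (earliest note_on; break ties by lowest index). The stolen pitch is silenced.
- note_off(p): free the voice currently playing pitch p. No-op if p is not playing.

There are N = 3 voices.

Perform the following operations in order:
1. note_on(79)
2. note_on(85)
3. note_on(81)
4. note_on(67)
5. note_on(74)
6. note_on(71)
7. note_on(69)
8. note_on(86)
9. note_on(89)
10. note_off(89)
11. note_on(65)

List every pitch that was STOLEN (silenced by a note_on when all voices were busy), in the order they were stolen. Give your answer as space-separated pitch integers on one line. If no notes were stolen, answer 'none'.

Answer: 79 85 81 67 74 71

Derivation:
Op 1: note_on(79): voice 0 is free -> assigned | voices=[79 - -]
Op 2: note_on(85): voice 1 is free -> assigned | voices=[79 85 -]
Op 3: note_on(81): voice 2 is free -> assigned | voices=[79 85 81]
Op 4: note_on(67): all voices busy, STEAL voice 0 (pitch 79, oldest) -> assign | voices=[67 85 81]
Op 5: note_on(74): all voices busy, STEAL voice 1 (pitch 85, oldest) -> assign | voices=[67 74 81]
Op 6: note_on(71): all voices busy, STEAL voice 2 (pitch 81, oldest) -> assign | voices=[67 74 71]
Op 7: note_on(69): all voices busy, STEAL voice 0 (pitch 67, oldest) -> assign | voices=[69 74 71]
Op 8: note_on(86): all voices busy, STEAL voice 1 (pitch 74, oldest) -> assign | voices=[69 86 71]
Op 9: note_on(89): all voices busy, STEAL voice 2 (pitch 71, oldest) -> assign | voices=[69 86 89]
Op 10: note_off(89): free voice 2 | voices=[69 86 -]
Op 11: note_on(65): voice 2 is free -> assigned | voices=[69 86 65]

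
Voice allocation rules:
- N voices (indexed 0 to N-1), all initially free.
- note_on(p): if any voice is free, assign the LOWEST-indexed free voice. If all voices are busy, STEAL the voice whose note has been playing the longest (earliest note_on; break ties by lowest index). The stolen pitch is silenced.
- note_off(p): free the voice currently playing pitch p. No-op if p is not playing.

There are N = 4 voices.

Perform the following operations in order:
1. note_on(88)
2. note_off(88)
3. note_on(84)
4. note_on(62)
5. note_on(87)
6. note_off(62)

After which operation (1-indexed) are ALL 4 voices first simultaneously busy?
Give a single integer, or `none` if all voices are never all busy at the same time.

Answer: none

Derivation:
Op 1: note_on(88): voice 0 is free -> assigned | voices=[88 - - -]
Op 2: note_off(88): free voice 0 | voices=[- - - -]
Op 3: note_on(84): voice 0 is free -> assigned | voices=[84 - - -]
Op 4: note_on(62): voice 1 is free -> assigned | voices=[84 62 - -]
Op 5: note_on(87): voice 2 is free -> assigned | voices=[84 62 87 -]
Op 6: note_off(62): free voice 1 | voices=[84 - 87 -]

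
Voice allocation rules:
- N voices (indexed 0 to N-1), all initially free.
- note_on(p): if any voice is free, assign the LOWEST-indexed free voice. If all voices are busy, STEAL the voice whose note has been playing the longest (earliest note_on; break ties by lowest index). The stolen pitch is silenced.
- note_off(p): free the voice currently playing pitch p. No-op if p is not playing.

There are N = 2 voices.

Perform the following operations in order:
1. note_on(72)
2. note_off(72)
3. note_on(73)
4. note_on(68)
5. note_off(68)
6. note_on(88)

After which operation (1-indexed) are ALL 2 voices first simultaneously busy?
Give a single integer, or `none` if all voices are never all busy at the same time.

Op 1: note_on(72): voice 0 is free -> assigned | voices=[72 -]
Op 2: note_off(72): free voice 0 | voices=[- -]
Op 3: note_on(73): voice 0 is free -> assigned | voices=[73 -]
Op 4: note_on(68): voice 1 is free -> assigned | voices=[73 68]
Op 5: note_off(68): free voice 1 | voices=[73 -]
Op 6: note_on(88): voice 1 is free -> assigned | voices=[73 88]

Answer: 4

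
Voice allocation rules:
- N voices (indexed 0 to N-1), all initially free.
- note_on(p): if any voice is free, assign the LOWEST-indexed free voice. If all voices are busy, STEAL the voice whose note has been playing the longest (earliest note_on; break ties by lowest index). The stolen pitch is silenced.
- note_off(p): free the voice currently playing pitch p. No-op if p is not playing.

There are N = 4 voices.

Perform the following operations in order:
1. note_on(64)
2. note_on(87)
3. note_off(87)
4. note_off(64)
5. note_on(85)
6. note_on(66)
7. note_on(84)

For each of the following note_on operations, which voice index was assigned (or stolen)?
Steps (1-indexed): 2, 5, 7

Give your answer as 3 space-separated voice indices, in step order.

Op 1: note_on(64): voice 0 is free -> assigned | voices=[64 - - -]
Op 2: note_on(87): voice 1 is free -> assigned | voices=[64 87 - -]
Op 3: note_off(87): free voice 1 | voices=[64 - - -]
Op 4: note_off(64): free voice 0 | voices=[- - - -]
Op 5: note_on(85): voice 0 is free -> assigned | voices=[85 - - -]
Op 6: note_on(66): voice 1 is free -> assigned | voices=[85 66 - -]
Op 7: note_on(84): voice 2 is free -> assigned | voices=[85 66 84 -]

Answer: 1 0 2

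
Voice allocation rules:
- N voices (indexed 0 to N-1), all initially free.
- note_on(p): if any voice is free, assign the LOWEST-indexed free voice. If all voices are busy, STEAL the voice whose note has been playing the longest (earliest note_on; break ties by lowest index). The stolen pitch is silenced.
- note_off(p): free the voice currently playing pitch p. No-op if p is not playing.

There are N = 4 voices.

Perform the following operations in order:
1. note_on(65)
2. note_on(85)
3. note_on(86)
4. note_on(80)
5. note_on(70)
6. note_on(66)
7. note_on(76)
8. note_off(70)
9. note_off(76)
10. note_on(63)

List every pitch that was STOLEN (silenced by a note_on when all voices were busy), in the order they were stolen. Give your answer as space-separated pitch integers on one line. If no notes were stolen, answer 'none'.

Op 1: note_on(65): voice 0 is free -> assigned | voices=[65 - - -]
Op 2: note_on(85): voice 1 is free -> assigned | voices=[65 85 - -]
Op 3: note_on(86): voice 2 is free -> assigned | voices=[65 85 86 -]
Op 4: note_on(80): voice 3 is free -> assigned | voices=[65 85 86 80]
Op 5: note_on(70): all voices busy, STEAL voice 0 (pitch 65, oldest) -> assign | voices=[70 85 86 80]
Op 6: note_on(66): all voices busy, STEAL voice 1 (pitch 85, oldest) -> assign | voices=[70 66 86 80]
Op 7: note_on(76): all voices busy, STEAL voice 2 (pitch 86, oldest) -> assign | voices=[70 66 76 80]
Op 8: note_off(70): free voice 0 | voices=[- 66 76 80]
Op 9: note_off(76): free voice 2 | voices=[- 66 - 80]
Op 10: note_on(63): voice 0 is free -> assigned | voices=[63 66 - 80]

Answer: 65 85 86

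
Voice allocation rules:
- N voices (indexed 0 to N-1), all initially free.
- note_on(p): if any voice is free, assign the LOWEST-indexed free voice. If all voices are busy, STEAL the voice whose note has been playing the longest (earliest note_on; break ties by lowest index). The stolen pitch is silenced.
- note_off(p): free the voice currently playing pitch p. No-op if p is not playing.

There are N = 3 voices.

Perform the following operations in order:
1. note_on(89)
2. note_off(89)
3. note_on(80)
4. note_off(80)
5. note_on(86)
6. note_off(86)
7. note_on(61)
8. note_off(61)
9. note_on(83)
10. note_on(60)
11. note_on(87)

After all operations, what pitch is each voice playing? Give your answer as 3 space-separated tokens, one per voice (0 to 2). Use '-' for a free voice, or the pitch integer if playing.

Answer: 83 60 87

Derivation:
Op 1: note_on(89): voice 0 is free -> assigned | voices=[89 - -]
Op 2: note_off(89): free voice 0 | voices=[- - -]
Op 3: note_on(80): voice 0 is free -> assigned | voices=[80 - -]
Op 4: note_off(80): free voice 0 | voices=[- - -]
Op 5: note_on(86): voice 0 is free -> assigned | voices=[86 - -]
Op 6: note_off(86): free voice 0 | voices=[- - -]
Op 7: note_on(61): voice 0 is free -> assigned | voices=[61 - -]
Op 8: note_off(61): free voice 0 | voices=[- - -]
Op 9: note_on(83): voice 0 is free -> assigned | voices=[83 - -]
Op 10: note_on(60): voice 1 is free -> assigned | voices=[83 60 -]
Op 11: note_on(87): voice 2 is free -> assigned | voices=[83 60 87]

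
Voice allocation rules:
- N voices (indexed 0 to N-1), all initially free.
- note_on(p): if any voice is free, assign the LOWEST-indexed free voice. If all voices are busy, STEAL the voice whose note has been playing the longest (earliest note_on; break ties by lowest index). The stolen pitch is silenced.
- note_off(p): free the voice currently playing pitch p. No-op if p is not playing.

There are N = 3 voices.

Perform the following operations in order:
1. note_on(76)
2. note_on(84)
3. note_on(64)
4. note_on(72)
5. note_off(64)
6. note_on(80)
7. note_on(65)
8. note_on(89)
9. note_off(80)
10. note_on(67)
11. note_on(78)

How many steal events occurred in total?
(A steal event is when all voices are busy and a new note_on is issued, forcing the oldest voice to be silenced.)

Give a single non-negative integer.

Op 1: note_on(76): voice 0 is free -> assigned | voices=[76 - -]
Op 2: note_on(84): voice 1 is free -> assigned | voices=[76 84 -]
Op 3: note_on(64): voice 2 is free -> assigned | voices=[76 84 64]
Op 4: note_on(72): all voices busy, STEAL voice 0 (pitch 76, oldest) -> assign | voices=[72 84 64]
Op 5: note_off(64): free voice 2 | voices=[72 84 -]
Op 6: note_on(80): voice 2 is free -> assigned | voices=[72 84 80]
Op 7: note_on(65): all voices busy, STEAL voice 1 (pitch 84, oldest) -> assign | voices=[72 65 80]
Op 8: note_on(89): all voices busy, STEAL voice 0 (pitch 72, oldest) -> assign | voices=[89 65 80]
Op 9: note_off(80): free voice 2 | voices=[89 65 -]
Op 10: note_on(67): voice 2 is free -> assigned | voices=[89 65 67]
Op 11: note_on(78): all voices busy, STEAL voice 1 (pitch 65, oldest) -> assign | voices=[89 78 67]

Answer: 4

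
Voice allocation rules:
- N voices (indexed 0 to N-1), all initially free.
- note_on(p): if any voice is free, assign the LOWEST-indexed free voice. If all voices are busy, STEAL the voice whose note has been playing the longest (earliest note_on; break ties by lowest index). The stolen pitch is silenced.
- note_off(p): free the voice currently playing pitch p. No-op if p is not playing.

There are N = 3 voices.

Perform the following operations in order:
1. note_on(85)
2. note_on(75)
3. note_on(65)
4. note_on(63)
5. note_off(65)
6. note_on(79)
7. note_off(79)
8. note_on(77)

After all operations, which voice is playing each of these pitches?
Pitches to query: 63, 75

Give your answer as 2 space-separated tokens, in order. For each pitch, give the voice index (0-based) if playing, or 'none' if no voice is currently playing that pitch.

Answer: 0 1

Derivation:
Op 1: note_on(85): voice 0 is free -> assigned | voices=[85 - -]
Op 2: note_on(75): voice 1 is free -> assigned | voices=[85 75 -]
Op 3: note_on(65): voice 2 is free -> assigned | voices=[85 75 65]
Op 4: note_on(63): all voices busy, STEAL voice 0 (pitch 85, oldest) -> assign | voices=[63 75 65]
Op 5: note_off(65): free voice 2 | voices=[63 75 -]
Op 6: note_on(79): voice 2 is free -> assigned | voices=[63 75 79]
Op 7: note_off(79): free voice 2 | voices=[63 75 -]
Op 8: note_on(77): voice 2 is free -> assigned | voices=[63 75 77]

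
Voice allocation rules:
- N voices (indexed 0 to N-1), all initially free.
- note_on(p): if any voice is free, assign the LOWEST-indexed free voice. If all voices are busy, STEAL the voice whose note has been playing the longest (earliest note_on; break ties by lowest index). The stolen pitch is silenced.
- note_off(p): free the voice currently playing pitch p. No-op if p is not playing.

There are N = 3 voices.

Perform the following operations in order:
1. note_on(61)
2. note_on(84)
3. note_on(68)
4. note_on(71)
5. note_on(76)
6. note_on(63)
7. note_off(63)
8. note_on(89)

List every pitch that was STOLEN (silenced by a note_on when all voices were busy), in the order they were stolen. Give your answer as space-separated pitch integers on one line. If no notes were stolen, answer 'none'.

Op 1: note_on(61): voice 0 is free -> assigned | voices=[61 - -]
Op 2: note_on(84): voice 1 is free -> assigned | voices=[61 84 -]
Op 3: note_on(68): voice 2 is free -> assigned | voices=[61 84 68]
Op 4: note_on(71): all voices busy, STEAL voice 0 (pitch 61, oldest) -> assign | voices=[71 84 68]
Op 5: note_on(76): all voices busy, STEAL voice 1 (pitch 84, oldest) -> assign | voices=[71 76 68]
Op 6: note_on(63): all voices busy, STEAL voice 2 (pitch 68, oldest) -> assign | voices=[71 76 63]
Op 7: note_off(63): free voice 2 | voices=[71 76 -]
Op 8: note_on(89): voice 2 is free -> assigned | voices=[71 76 89]

Answer: 61 84 68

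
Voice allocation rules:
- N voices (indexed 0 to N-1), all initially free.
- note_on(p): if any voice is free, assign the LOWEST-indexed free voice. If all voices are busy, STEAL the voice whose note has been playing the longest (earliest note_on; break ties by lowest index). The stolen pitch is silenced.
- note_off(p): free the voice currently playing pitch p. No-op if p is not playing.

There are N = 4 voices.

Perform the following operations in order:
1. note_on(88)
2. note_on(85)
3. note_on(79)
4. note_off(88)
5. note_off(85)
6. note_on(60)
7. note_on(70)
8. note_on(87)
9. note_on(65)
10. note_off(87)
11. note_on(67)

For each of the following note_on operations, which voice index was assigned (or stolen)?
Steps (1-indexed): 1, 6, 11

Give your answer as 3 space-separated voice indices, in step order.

Op 1: note_on(88): voice 0 is free -> assigned | voices=[88 - - -]
Op 2: note_on(85): voice 1 is free -> assigned | voices=[88 85 - -]
Op 3: note_on(79): voice 2 is free -> assigned | voices=[88 85 79 -]
Op 4: note_off(88): free voice 0 | voices=[- 85 79 -]
Op 5: note_off(85): free voice 1 | voices=[- - 79 -]
Op 6: note_on(60): voice 0 is free -> assigned | voices=[60 - 79 -]
Op 7: note_on(70): voice 1 is free -> assigned | voices=[60 70 79 -]
Op 8: note_on(87): voice 3 is free -> assigned | voices=[60 70 79 87]
Op 9: note_on(65): all voices busy, STEAL voice 2 (pitch 79, oldest) -> assign | voices=[60 70 65 87]
Op 10: note_off(87): free voice 3 | voices=[60 70 65 -]
Op 11: note_on(67): voice 3 is free -> assigned | voices=[60 70 65 67]

Answer: 0 0 3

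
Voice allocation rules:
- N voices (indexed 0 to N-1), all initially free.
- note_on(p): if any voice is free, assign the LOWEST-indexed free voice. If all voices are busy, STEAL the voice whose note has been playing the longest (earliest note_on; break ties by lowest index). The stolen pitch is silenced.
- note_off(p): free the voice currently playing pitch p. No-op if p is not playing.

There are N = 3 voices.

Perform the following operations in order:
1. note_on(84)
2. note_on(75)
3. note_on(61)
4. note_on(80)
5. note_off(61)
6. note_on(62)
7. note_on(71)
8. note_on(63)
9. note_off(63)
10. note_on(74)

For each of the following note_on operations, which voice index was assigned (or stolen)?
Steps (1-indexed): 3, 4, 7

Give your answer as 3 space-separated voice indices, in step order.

Op 1: note_on(84): voice 0 is free -> assigned | voices=[84 - -]
Op 2: note_on(75): voice 1 is free -> assigned | voices=[84 75 -]
Op 3: note_on(61): voice 2 is free -> assigned | voices=[84 75 61]
Op 4: note_on(80): all voices busy, STEAL voice 0 (pitch 84, oldest) -> assign | voices=[80 75 61]
Op 5: note_off(61): free voice 2 | voices=[80 75 -]
Op 6: note_on(62): voice 2 is free -> assigned | voices=[80 75 62]
Op 7: note_on(71): all voices busy, STEAL voice 1 (pitch 75, oldest) -> assign | voices=[80 71 62]
Op 8: note_on(63): all voices busy, STEAL voice 0 (pitch 80, oldest) -> assign | voices=[63 71 62]
Op 9: note_off(63): free voice 0 | voices=[- 71 62]
Op 10: note_on(74): voice 0 is free -> assigned | voices=[74 71 62]

Answer: 2 0 1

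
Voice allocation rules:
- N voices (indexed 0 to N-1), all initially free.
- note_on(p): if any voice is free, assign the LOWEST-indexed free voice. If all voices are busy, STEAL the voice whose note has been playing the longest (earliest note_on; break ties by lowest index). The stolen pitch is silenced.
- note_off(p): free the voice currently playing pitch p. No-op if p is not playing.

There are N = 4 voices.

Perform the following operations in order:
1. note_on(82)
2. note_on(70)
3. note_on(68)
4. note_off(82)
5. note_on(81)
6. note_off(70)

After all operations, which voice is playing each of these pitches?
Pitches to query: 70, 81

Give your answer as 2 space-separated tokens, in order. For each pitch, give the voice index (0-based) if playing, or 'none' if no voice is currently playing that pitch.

Answer: none 0

Derivation:
Op 1: note_on(82): voice 0 is free -> assigned | voices=[82 - - -]
Op 2: note_on(70): voice 1 is free -> assigned | voices=[82 70 - -]
Op 3: note_on(68): voice 2 is free -> assigned | voices=[82 70 68 -]
Op 4: note_off(82): free voice 0 | voices=[- 70 68 -]
Op 5: note_on(81): voice 0 is free -> assigned | voices=[81 70 68 -]
Op 6: note_off(70): free voice 1 | voices=[81 - 68 -]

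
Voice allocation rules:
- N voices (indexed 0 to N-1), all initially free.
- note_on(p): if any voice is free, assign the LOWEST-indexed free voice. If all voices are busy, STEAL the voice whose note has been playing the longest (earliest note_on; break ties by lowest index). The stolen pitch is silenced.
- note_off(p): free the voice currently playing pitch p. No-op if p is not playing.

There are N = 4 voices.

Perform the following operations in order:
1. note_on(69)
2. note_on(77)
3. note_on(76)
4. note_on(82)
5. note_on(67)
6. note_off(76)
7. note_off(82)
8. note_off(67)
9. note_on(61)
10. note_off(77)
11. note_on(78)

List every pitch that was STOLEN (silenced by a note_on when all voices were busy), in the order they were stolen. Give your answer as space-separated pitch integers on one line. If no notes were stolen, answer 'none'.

Answer: 69

Derivation:
Op 1: note_on(69): voice 0 is free -> assigned | voices=[69 - - -]
Op 2: note_on(77): voice 1 is free -> assigned | voices=[69 77 - -]
Op 3: note_on(76): voice 2 is free -> assigned | voices=[69 77 76 -]
Op 4: note_on(82): voice 3 is free -> assigned | voices=[69 77 76 82]
Op 5: note_on(67): all voices busy, STEAL voice 0 (pitch 69, oldest) -> assign | voices=[67 77 76 82]
Op 6: note_off(76): free voice 2 | voices=[67 77 - 82]
Op 7: note_off(82): free voice 3 | voices=[67 77 - -]
Op 8: note_off(67): free voice 0 | voices=[- 77 - -]
Op 9: note_on(61): voice 0 is free -> assigned | voices=[61 77 - -]
Op 10: note_off(77): free voice 1 | voices=[61 - - -]
Op 11: note_on(78): voice 1 is free -> assigned | voices=[61 78 - -]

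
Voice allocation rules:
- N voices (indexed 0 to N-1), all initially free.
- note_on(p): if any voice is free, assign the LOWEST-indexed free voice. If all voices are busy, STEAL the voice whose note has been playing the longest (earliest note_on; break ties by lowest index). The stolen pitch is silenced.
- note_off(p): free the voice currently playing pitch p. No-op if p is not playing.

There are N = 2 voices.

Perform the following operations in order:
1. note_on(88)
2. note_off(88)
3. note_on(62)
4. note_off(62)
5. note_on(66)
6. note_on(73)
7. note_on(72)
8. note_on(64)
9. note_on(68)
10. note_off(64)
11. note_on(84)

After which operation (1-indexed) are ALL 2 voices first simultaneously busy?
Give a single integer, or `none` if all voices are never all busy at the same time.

Answer: 6

Derivation:
Op 1: note_on(88): voice 0 is free -> assigned | voices=[88 -]
Op 2: note_off(88): free voice 0 | voices=[- -]
Op 3: note_on(62): voice 0 is free -> assigned | voices=[62 -]
Op 4: note_off(62): free voice 0 | voices=[- -]
Op 5: note_on(66): voice 0 is free -> assigned | voices=[66 -]
Op 6: note_on(73): voice 1 is free -> assigned | voices=[66 73]
Op 7: note_on(72): all voices busy, STEAL voice 0 (pitch 66, oldest) -> assign | voices=[72 73]
Op 8: note_on(64): all voices busy, STEAL voice 1 (pitch 73, oldest) -> assign | voices=[72 64]
Op 9: note_on(68): all voices busy, STEAL voice 0 (pitch 72, oldest) -> assign | voices=[68 64]
Op 10: note_off(64): free voice 1 | voices=[68 -]
Op 11: note_on(84): voice 1 is free -> assigned | voices=[68 84]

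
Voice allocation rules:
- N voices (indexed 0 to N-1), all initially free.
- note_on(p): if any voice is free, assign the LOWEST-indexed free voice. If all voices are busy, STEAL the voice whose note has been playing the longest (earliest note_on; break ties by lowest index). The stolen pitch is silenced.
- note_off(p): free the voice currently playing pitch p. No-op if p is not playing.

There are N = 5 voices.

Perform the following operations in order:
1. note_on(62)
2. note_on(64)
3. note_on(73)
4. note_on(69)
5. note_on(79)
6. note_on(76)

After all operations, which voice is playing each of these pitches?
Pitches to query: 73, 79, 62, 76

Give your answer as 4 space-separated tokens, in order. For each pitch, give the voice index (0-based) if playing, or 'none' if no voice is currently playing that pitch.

Answer: 2 4 none 0

Derivation:
Op 1: note_on(62): voice 0 is free -> assigned | voices=[62 - - - -]
Op 2: note_on(64): voice 1 is free -> assigned | voices=[62 64 - - -]
Op 3: note_on(73): voice 2 is free -> assigned | voices=[62 64 73 - -]
Op 4: note_on(69): voice 3 is free -> assigned | voices=[62 64 73 69 -]
Op 5: note_on(79): voice 4 is free -> assigned | voices=[62 64 73 69 79]
Op 6: note_on(76): all voices busy, STEAL voice 0 (pitch 62, oldest) -> assign | voices=[76 64 73 69 79]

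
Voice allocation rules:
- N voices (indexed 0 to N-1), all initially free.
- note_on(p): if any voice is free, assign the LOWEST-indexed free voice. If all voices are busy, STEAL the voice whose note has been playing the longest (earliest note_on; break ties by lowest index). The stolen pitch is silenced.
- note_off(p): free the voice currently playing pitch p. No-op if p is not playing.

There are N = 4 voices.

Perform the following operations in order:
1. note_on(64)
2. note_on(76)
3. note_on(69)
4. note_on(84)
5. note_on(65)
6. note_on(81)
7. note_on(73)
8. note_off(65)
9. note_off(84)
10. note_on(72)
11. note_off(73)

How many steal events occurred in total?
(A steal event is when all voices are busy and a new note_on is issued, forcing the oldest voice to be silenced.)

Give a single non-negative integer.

Op 1: note_on(64): voice 0 is free -> assigned | voices=[64 - - -]
Op 2: note_on(76): voice 1 is free -> assigned | voices=[64 76 - -]
Op 3: note_on(69): voice 2 is free -> assigned | voices=[64 76 69 -]
Op 4: note_on(84): voice 3 is free -> assigned | voices=[64 76 69 84]
Op 5: note_on(65): all voices busy, STEAL voice 0 (pitch 64, oldest) -> assign | voices=[65 76 69 84]
Op 6: note_on(81): all voices busy, STEAL voice 1 (pitch 76, oldest) -> assign | voices=[65 81 69 84]
Op 7: note_on(73): all voices busy, STEAL voice 2 (pitch 69, oldest) -> assign | voices=[65 81 73 84]
Op 8: note_off(65): free voice 0 | voices=[- 81 73 84]
Op 9: note_off(84): free voice 3 | voices=[- 81 73 -]
Op 10: note_on(72): voice 0 is free -> assigned | voices=[72 81 73 -]
Op 11: note_off(73): free voice 2 | voices=[72 81 - -]

Answer: 3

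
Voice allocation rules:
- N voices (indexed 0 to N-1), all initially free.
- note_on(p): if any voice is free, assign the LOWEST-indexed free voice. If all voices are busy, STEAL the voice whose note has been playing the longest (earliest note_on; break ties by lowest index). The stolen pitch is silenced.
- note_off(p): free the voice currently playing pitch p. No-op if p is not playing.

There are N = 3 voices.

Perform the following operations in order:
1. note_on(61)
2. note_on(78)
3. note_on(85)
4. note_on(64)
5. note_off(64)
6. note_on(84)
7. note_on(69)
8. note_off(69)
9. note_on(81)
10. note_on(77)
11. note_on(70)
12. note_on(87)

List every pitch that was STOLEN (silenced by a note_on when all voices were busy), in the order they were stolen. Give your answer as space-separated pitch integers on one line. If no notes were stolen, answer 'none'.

Op 1: note_on(61): voice 0 is free -> assigned | voices=[61 - -]
Op 2: note_on(78): voice 1 is free -> assigned | voices=[61 78 -]
Op 3: note_on(85): voice 2 is free -> assigned | voices=[61 78 85]
Op 4: note_on(64): all voices busy, STEAL voice 0 (pitch 61, oldest) -> assign | voices=[64 78 85]
Op 5: note_off(64): free voice 0 | voices=[- 78 85]
Op 6: note_on(84): voice 0 is free -> assigned | voices=[84 78 85]
Op 7: note_on(69): all voices busy, STEAL voice 1 (pitch 78, oldest) -> assign | voices=[84 69 85]
Op 8: note_off(69): free voice 1 | voices=[84 - 85]
Op 9: note_on(81): voice 1 is free -> assigned | voices=[84 81 85]
Op 10: note_on(77): all voices busy, STEAL voice 2 (pitch 85, oldest) -> assign | voices=[84 81 77]
Op 11: note_on(70): all voices busy, STEAL voice 0 (pitch 84, oldest) -> assign | voices=[70 81 77]
Op 12: note_on(87): all voices busy, STEAL voice 1 (pitch 81, oldest) -> assign | voices=[70 87 77]

Answer: 61 78 85 84 81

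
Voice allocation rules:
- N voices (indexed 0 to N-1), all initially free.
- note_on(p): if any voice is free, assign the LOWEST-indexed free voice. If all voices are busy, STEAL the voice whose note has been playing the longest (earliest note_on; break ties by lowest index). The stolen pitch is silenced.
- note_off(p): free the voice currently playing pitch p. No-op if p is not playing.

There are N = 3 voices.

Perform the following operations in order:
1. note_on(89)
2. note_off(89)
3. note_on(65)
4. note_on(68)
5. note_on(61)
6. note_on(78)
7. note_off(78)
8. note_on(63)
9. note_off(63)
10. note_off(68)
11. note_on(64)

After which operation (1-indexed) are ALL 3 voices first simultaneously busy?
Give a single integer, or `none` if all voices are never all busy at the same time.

Op 1: note_on(89): voice 0 is free -> assigned | voices=[89 - -]
Op 2: note_off(89): free voice 0 | voices=[- - -]
Op 3: note_on(65): voice 0 is free -> assigned | voices=[65 - -]
Op 4: note_on(68): voice 1 is free -> assigned | voices=[65 68 -]
Op 5: note_on(61): voice 2 is free -> assigned | voices=[65 68 61]
Op 6: note_on(78): all voices busy, STEAL voice 0 (pitch 65, oldest) -> assign | voices=[78 68 61]
Op 7: note_off(78): free voice 0 | voices=[- 68 61]
Op 8: note_on(63): voice 0 is free -> assigned | voices=[63 68 61]
Op 9: note_off(63): free voice 0 | voices=[- 68 61]
Op 10: note_off(68): free voice 1 | voices=[- - 61]
Op 11: note_on(64): voice 0 is free -> assigned | voices=[64 - 61]

Answer: 5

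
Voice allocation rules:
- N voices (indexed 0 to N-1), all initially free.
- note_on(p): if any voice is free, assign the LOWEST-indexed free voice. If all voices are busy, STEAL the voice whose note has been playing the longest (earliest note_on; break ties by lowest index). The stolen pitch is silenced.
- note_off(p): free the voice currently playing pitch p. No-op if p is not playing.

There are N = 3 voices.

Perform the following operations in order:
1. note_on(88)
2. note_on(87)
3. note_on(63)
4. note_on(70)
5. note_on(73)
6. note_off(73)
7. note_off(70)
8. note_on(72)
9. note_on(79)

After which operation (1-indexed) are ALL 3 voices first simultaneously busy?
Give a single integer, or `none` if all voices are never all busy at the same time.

Op 1: note_on(88): voice 0 is free -> assigned | voices=[88 - -]
Op 2: note_on(87): voice 1 is free -> assigned | voices=[88 87 -]
Op 3: note_on(63): voice 2 is free -> assigned | voices=[88 87 63]
Op 4: note_on(70): all voices busy, STEAL voice 0 (pitch 88, oldest) -> assign | voices=[70 87 63]
Op 5: note_on(73): all voices busy, STEAL voice 1 (pitch 87, oldest) -> assign | voices=[70 73 63]
Op 6: note_off(73): free voice 1 | voices=[70 - 63]
Op 7: note_off(70): free voice 0 | voices=[- - 63]
Op 8: note_on(72): voice 0 is free -> assigned | voices=[72 - 63]
Op 9: note_on(79): voice 1 is free -> assigned | voices=[72 79 63]

Answer: 3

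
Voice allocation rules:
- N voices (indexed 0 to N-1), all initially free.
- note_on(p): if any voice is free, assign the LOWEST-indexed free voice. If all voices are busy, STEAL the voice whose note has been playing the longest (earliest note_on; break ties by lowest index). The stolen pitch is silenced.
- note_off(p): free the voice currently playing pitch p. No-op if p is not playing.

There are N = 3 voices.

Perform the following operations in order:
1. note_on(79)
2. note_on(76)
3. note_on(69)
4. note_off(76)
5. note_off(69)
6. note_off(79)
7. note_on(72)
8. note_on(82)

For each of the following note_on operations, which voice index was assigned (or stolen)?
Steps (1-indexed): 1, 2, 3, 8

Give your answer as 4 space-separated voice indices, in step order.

Op 1: note_on(79): voice 0 is free -> assigned | voices=[79 - -]
Op 2: note_on(76): voice 1 is free -> assigned | voices=[79 76 -]
Op 3: note_on(69): voice 2 is free -> assigned | voices=[79 76 69]
Op 4: note_off(76): free voice 1 | voices=[79 - 69]
Op 5: note_off(69): free voice 2 | voices=[79 - -]
Op 6: note_off(79): free voice 0 | voices=[- - -]
Op 7: note_on(72): voice 0 is free -> assigned | voices=[72 - -]
Op 8: note_on(82): voice 1 is free -> assigned | voices=[72 82 -]

Answer: 0 1 2 1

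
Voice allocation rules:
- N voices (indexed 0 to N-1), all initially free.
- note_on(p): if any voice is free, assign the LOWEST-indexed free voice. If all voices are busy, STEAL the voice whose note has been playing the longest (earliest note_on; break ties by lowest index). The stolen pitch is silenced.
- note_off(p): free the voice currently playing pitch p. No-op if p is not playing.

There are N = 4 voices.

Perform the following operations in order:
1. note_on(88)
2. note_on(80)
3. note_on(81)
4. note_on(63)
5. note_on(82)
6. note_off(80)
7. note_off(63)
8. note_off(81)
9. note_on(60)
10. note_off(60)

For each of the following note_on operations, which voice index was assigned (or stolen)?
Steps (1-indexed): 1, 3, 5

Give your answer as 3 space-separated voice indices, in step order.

Op 1: note_on(88): voice 0 is free -> assigned | voices=[88 - - -]
Op 2: note_on(80): voice 1 is free -> assigned | voices=[88 80 - -]
Op 3: note_on(81): voice 2 is free -> assigned | voices=[88 80 81 -]
Op 4: note_on(63): voice 3 is free -> assigned | voices=[88 80 81 63]
Op 5: note_on(82): all voices busy, STEAL voice 0 (pitch 88, oldest) -> assign | voices=[82 80 81 63]
Op 6: note_off(80): free voice 1 | voices=[82 - 81 63]
Op 7: note_off(63): free voice 3 | voices=[82 - 81 -]
Op 8: note_off(81): free voice 2 | voices=[82 - - -]
Op 9: note_on(60): voice 1 is free -> assigned | voices=[82 60 - -]
Op 10: note_off(60): free voice 1 | voices=[82 - - -]

Answer: 0 2 0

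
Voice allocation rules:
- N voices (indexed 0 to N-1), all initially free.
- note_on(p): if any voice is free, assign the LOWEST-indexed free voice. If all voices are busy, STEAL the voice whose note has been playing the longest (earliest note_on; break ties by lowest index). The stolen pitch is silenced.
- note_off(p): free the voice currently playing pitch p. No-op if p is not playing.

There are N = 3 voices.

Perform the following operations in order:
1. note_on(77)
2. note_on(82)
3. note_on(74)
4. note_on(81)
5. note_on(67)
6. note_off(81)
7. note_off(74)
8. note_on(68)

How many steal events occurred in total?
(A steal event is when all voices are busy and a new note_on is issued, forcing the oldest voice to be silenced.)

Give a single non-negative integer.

Op 1: note_on(77): voice 0 is free -> assigned | voices=[77 - -]
Op 2: note_on(82): voice 1 is free -> assigned | voices=[77 82 -]
Op 3: note_on(74): voice 2 is free -> assigned | voices=[77 82 74]
Op 4: note_on(81): all voices busy, STEAL voice 0 (pitch 77, oldest) -> assign | voices=[81 82 74]
Op 5: note_on(67): all voices busy, STEAL voice 1 (pitch 82, oldest) -> assign | voices=[81 67 74]
Op 6: note_off(81): free voice 0 | voices=[- 67 74]
Op 7: note_off(74): free voice 2 | voices=[- 67 -]
Op 8: note_on(68): voice 0 is free -> assigned | voices=[68 67 -]

Answer: 2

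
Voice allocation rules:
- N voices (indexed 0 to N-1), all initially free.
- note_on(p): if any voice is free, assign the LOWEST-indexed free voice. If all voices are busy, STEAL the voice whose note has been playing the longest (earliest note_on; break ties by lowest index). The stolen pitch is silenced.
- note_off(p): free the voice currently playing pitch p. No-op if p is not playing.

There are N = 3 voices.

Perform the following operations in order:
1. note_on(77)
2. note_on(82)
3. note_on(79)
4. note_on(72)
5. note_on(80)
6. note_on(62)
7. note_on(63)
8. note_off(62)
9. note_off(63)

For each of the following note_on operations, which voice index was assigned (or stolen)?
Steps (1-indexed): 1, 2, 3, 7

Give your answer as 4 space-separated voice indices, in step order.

Answer: 0 1 2 0

Derivation:
Op 1: note_on(77): voice 0 is free -> assigned | voices=[77 - -]
Op 2: note_on(82): voice 1 is free -> assigned | voices=[77 82 -]
Op 3: note_on(79): voice 2 is free -> assigned | voices=[77 82 79]
Op 4: note_on(72): all voices busy, STEAL voice 0 (pitch 77, oldest) -> assign | voices=[72 82 79]
Op 5: note_on(80): all voices busy, STEAL voice 1 (pitch 82, oldest) -> assign | voices=[72 80 79]
Op 6: note_on(62): all voices busy, STEAL voice 2 (pitch 79, oldest) -> assign | voices=[72 80 62]
Op 7: note_on(63): all voices busy, STEAL voice 0 (pitch 72, oldest) -> assign | voices=[63 80 62]
Op 8: note_off(62): free voice 2 | voices=[63 80 -]
Op 9: note_off(63): free voice 0 | voices=[- 80 -]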